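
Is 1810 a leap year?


No

Rules: divisible by 4 AND (not by 100 OR by 400)
1810 ÷ 4 = 452 remainder 2 → not divisible by 4
Not divisible by 4 → not a leap year


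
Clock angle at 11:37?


126.5°

Hour hand = 11×30 + 37×0.5 = 348.5°
Minute hand = 37×6 = 222°
Difference = |348.5 - 222| = 126.5°


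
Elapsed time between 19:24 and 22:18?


End time in minutes: 22×60 + 18 = 1338
Start time in minutes: 19×60 + 24 = 1164
Difference = 1338 - 1164 = 174 minutes
= 2 hours 54 minutes

2h 54m


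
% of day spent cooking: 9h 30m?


39.6%

Time: 570 minutes
Day: 1440 minutes
Percentage = (570/1440) × 100 ≈ 39.6%


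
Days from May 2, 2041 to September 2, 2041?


123 days

From May 2, 2041 to September 2, 2041
Rest of May 2041: 31 - 2 = 29
Full months: June 30, July 31, August 31
Days into September 2041: 2
Total = 29 + 30 + 31 + 31 + 2 = 123 days


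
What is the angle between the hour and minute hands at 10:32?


124.0°

Hour hand = 10×30 + 32×0.5 = 316.0°
Minute hand = 32×6 = 192°
Difference = |316.0 - 192| = 124.0°


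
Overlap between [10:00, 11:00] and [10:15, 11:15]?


Meeting A: 600-660 (in minutes from midnight)
Meeting B: 615-675
Overlap start = max(600, 615) = 615
Overlap end = min(660, 675) = 660
Overlap = max(0, 660 - 615) = 45 min

45 minutes


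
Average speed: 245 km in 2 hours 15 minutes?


Distance: 245 km
Time: 2h 15m = 135 min = 135/60 = 9/4 hours
Speed = 245 ÷ (9/4) = 245 × 4 / 9 = 980/9 ≈ 108.9 km/h

108.9 km/h


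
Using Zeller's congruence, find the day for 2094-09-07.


Tuesday

Zeller's congruence:
q=7, m=9, k=94, j=20
h = (7 + ⌊13×10/5⌋ + 94 + ⌊94/4⌋ + ⌊20/4⌋ - 2×20) mod 7
= (7 + 26 + 94 + 23 + 5 - 40) mod 7
= 115 mod 7 = 3
h=3 → Tuesday


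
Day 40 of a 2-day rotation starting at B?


Shifts: A, B
Start: B (index 1)
Day 40: (1 + 40 - 1) mod 2
= 40 mod 2
= 0
Index 0 → shift A

Shift A


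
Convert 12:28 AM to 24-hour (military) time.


00:28

Input: 12:28 AM
12 AM → 00 (midnight)


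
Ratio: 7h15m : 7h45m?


29:31 (0.94)

Duration 1: 435 minutes
Duration 2: 465 minutes
Ratio = 435:465
GCD = 15
Simplified = 29:31
As a decimal: 29/31 ≈ 0.94


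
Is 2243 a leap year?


No

Rules: divisible by 4 AND (not by 100 OR by 400)
2243 ÷ 4 = 560 remainder 3 → not divisible by 4
Not divisible by 4 → not a leap year


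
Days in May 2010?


31 days

Month: May (month 5)
May has 31 days


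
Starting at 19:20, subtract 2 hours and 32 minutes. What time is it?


16:48

Start: 1160 minutes from midnight
Subtract: 152 minutes
Remaining: 1160 - 152 = 1008
Hours: 16, Minutes: 48


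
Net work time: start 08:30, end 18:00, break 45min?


Total time = (18×60+0) - (8×60+30)
= 1080 - 510 = 570 min
Minus break: 570 - 45 = 525 min
= 8h 45m

8h 45m (525 minutes)


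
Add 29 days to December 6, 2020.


January 4, 2021

Start: December 6, 2020
Add 29 days
December 6 → January 1: 31 - 6 + 1 = 26 days (29 - 26 = 3 left)
January 1 + 3 = January 4, 2021


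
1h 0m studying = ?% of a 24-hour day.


4.2%

Time: 60 minutes
Day: 1440 minutes
Percentage = (60/1440) × 100 ≈ 4.2%


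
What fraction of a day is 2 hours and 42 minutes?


Total minutes: 2×60 + 42 = 162
Day = 24×60 = 1440 minutes
Fraction = 162/1440 = 0.1125
As a percentage: 162/1440 × 100 = 11.25%

0.1125 (11.25%)


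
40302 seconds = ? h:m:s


11h 11m 42s

Hours: 40302 ÷ 3600 = 11 remainder 702
Minutes: 702 ÷ 60 = 11 remainder 42
Seconds: 42


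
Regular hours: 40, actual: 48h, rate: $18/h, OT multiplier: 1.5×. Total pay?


$936.00

Regular: 40h × $18 = $720.00
Overtime: 48 - 40 = 8h
OT pay: 8h × $18 × 1.5 = $216.00
Total = $720.00 + $216.00 = $936.00


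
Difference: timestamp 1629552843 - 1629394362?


Difference = 1629552843 - 1629394362 = 158481 seconds
In hours: 158481 / 3600 ≈ 44.0
In days: 158481 / 86400 ≈ 1.83

158481 seconds (44.0 hours / 1.83 days)


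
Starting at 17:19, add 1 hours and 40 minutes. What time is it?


Start: 1039 minutes from midnight
Add: 100 minutes
Total: 1139 minutes
Hours: 1139 ÷ 60 = 18 remainder 59

18:59


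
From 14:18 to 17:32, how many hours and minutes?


3h 14m

End time in minutes: 17×60 + 32 = 1052
Start time in minutes: 14×60 + 18 = 858
Difference = 1052 - 858 = 194 minutes
= 3 hours 14 minutes


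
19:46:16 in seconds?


Hours: 19 × 3600 = 68400
Minutes: 46 × 60 = 2760
Seconds: 16
Total = 68400 + 2760 + 16 = 71176

71176 seconds


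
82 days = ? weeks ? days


Weeks: 82 ÷ 7 = 11 remainder 5

11 weeks 5 days


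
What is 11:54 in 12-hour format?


11:54 AM

Hour: 11
11 < 12 → AM


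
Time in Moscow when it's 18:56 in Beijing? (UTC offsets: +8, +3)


13:56

Time difference = UTC+3 - UTC+8 = -5 hours
New hour = (18 -5) mod 24
= 13 mod 24 = 13
Minutes unchanged → 13:56


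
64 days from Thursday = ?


Start: Thursday (index 3)
(3 + 64) mod 7
= 67 mod 7
= 4
Index 4 → Friday

Friday


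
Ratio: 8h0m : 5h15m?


32:21 (1.52)

Duration 1: 480 minutes
Duration 2: 315 minutes
Ratio = 480:315
GCD = 15
Simplified = 32:21
As a decimal: 32/21 ≈ 1.52


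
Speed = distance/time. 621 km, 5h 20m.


Distance: 621 km
Time: 5h 20m = 320 min = 320/60 = 16/3 hours
Speed = 621 ÷ (16/3) = 621 × 3 / 16 = 1863/16 ≈ 116.4 km/h

116.4 km/h


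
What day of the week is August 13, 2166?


Wednesday

Zeller's congruence:
q=13, m=8, k=66, j=21
h = (13 + ⌊13×9/5⌋ + 66 + ⌊66/4⌋ + ⌊21/4⌋ - 2×21) mod 7
= (13 + 23 + 66 + 16 + 5 - 42) mod 7
= 81 mod 7 = 4
h=4 → Wednesday


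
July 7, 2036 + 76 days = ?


September 21, 2036

Start: July 7, 2036
Add 76 days
July 7 → August 1: 31 - 7 + 1 = 25 days (76 - 25 = 51 left)
August 1 → September 1: 31 - 1 + 1 = 31 days (51 - 31 = 20 left)
September 1 + 20 = September 21, 2036


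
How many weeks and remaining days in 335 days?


47 weeks 6 days

Weeks: 335 ÷ 7 = 47 remainder 6


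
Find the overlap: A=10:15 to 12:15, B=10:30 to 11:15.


45 minutes

Meeting A: 615-735 (in minutes from midnight)
Meeting B: 630-675
Overlap start = max(615, 630) = 630
Overlap end = min(735, 675) = 675
Overlap = max(0, 675 - 630) = 45 min


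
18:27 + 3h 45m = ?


Start: 1107 minutes from midnight
Add: 225 minutes
Total: 1332 minutes
Hours: 1332 ÷ 60 = 22 remainder 12

22:12


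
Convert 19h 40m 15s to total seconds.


70815 seconds

Hours: 19 × 3600 = 68400
Minutes: 40 × 60 = 2400
Seconds: 15
Total = 68400 + 2400 + 15 = 70815


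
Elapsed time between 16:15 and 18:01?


End time in minutes: 18×60 + 1 = 1081
Start time in minutes: 16×60 + 15 = 975
Difference = 1081 - 975 = 106 minutes
= 1 hours 46 minutes

1h 46m


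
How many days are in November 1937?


Month: November (month 11)
November has 30 days

30 days


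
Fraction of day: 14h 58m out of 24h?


Total minutes: 14×60 + 58 = 898
Day = 24×60 = 1440 minutes
Fraction = 898/1440 ≈ 0.6236
As a percentage: 898/1440 × 100 ≈ 62.36%

0.6236 (62.36%)


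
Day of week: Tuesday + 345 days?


Start: Tuesday (index 1)
(1 + 345) mod 7
= 346 mod 7
= 3
Index 3 → Thursday

Thursday


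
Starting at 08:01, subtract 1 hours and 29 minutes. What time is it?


06:32

Start: 481 minutes from midnight
Subtract: 89 minutes
Remaining: 481 - 89 = 392
Hours: 6, Minutes: 32


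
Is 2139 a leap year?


Rules: divisible by 4 AND (not by 100 OR by 400)
2139 ÷ 4 = 534 remainder 3 → not divisible by 4
Not divisible by 4 → not a leap year

No


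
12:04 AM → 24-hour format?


00:04

Input: 12:04 AM
12 AM → 00 (midnight)


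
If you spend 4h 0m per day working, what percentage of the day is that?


Time: 240 minutes
Day: 1440 minutes
Percentage = (240/1440) × 100 ≈ 16.7%

16.7%


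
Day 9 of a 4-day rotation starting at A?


Shifts: A, B, C, D
Start: A (index 0)
Day 9: (0 + 9 - 1) mod 4
= 8 mod 4
= 0
Index 0 → shift A

Shift A


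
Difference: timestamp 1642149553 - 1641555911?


593642 seconds (164.9 hours / 6.87 days)

Difference = 1642149553 - 1641555911 = 593642 seconds
In hours: 593642 / 3600 ≈ 164.9
In days: 593642 / 86400 ≈ 6.87


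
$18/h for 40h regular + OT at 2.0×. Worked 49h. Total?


Regular: 40h × $18 = $720.00
Overtime: 49 - 40 = 9h
OT pay: 9h × $18 × 2.0 = $324.00
Total = $720.00 + $324.00 = $1044.00

$1044.00


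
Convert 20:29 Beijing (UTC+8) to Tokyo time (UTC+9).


Time difference = UTC+9 - UTC+8 = +1 hours
New hour = (20 + 1) mod 24
= 21 mod 24 = 21
Minutes unchanged → 21:29

21:29


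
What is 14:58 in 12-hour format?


Hour: 14
14 - 12 = 2 → PM

2:58 PM


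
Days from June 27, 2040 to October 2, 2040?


97 days

From June 27, 2040 to October 2, 2040
Rest of June 2040: 30 - 27 = 3
Full months: July 31, August 31, September 30
Days into October 2040: 2
Total = 3 + 31 + 31 + 30 + 2 = 97 days


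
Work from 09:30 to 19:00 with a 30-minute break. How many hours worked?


Total time = (19×60+0) - (9×60+30)
= 1140 - 570 = 570 min
Minus break: 570 - 30 = 540 min
= 9h 0m

9h 0m (540 minutes)


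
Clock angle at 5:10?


95.0°

Hour hand = 5×30 + 10×0.5 = 155.0°
Minute hand = 10×6 = 60°
Difference = |155.0 - 60| = 95.0°


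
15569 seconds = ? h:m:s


Hours: 15569 ÷ 3600 = 4 remainder 1169
Minutes: 1169 ÷ 60 = 19 remainder 29
Seconds: 29

4h 19m 29s


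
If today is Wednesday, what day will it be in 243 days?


Monday

Start: Wednesday (index 2)
(2 + 243) mod 7
= 245 mod 7
= 0
Index 0 → Monday


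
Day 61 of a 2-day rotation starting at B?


Shifts: A, B
Start: B (index 1)
Day 61: (1 + 61 - 1) mod 2
= 61 mod 2
= 1
Index 1 → shift B

Shift B


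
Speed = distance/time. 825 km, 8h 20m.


99.0 km/h

Distance: 825 km
Time: 8h 20m = 500 min = 500/60 = 25/3 hours
Speed = 825 ÷ (25/3) = 825 × 3 / 25 = 2475/25 = 99.0 km/h


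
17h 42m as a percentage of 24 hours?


0.7375 (73.75%)

Total minutes: 17×60 + 42 = 1062
Day = 24×60 = 1440 minutes
Fraction = 1062/1440 = 0.7375
As a percentage: 1062/1440 × 100 = 73.75%


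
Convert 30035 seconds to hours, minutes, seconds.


8h 20m 35s

Hours: 30035 ÷ 3600 = 8 remainder 1235
Minutes: 1235 ÷ 60 = 20 remainder 35
Seconds: 35


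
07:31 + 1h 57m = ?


Start: 451 minutes from midnight
Add: 117 minutes
Total: 568 minutes
Hours: 568 ÷ 60 = 9 remainder 28

09:28


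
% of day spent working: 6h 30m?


Time: 390 minutes
Day: 1440 minutes
Percentage = (390/1440) × 100 ≈ 27.1%

27.1%


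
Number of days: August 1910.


Month: August (month 8)
August has 31 days

31 days


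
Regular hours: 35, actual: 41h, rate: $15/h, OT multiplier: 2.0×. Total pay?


$705.00

Regular: 35h × $15 = $525.00
Overtime: 41 - 35 = 6h
OT pay: 6h × $15 × 2.0 = $180.00
Total = $525.00 + $180.00 = $705.00


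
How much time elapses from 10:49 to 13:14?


2h 25m

End time in minutes: 13×60 + 14 = 794
Start time in minutes: 10×60 + 49 = 649
Difference = 794 - 649 = 145 minutes
= 2 hours 25 minutes


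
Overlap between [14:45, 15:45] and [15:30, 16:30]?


15 minutes

Meeting A: 885-945 (in minutes from midnight)
Meeting B: 930-990
Overlap start = max(885, 930) = 930
Overlap end = min(945, 990) = 945
Overlap = max(0, 945 - 930) = 15 min


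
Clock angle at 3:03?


73.5°

Hour hand = 3×30 + 3×0.5 = 91.5°
Minute hand = 3×6 = 18°
Difference = |91.5 - 18| = 73.5°


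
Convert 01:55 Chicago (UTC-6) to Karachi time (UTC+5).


Time difference = UTC+5 - UTC-6 = +11 hours
New hour = (1 + 11) mod 24
= 12 mod 24 = 12
Minutes unchanged → 12:55

12:55


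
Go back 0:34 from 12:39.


12:05

Start: 759 minutes from midnight
Subtract: 34 minutes
Remaining: 759 - 34 = 725
Hours: 12, Minutes: 5


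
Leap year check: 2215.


No

Rules: divisible by 4 AND (not by 100 OR by 400)
2215 ÷ 4 = 553 remainder 3 → not divisible by 4
Not divisible by 4 → not a leap year


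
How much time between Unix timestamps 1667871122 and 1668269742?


398620 seconds (110.7 hours / 4.61 days)

Difference = 1668269742 - 1667871122 = 398620 seconds
In hours: 398620 / 3600 ≈ 110.7
In days: 398620 / 86400 ≈ 4.61


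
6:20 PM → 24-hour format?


18:20

Input: 6:20 PM
PM: 6 + 12 = 18


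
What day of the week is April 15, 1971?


Zeller's congruence:
q=15, m=4, k=71, j=19
h = (15 + ⌊13×5/5⌋ + 71 + ⌊71/4⌋ + ⌊19/4⌋ - 2×19) mod 7
= (15 + 13 + 71 + 17 + 4 - 38) mod 7
= 82 mod 7 = 5
h=5 → Thursday

Thursday


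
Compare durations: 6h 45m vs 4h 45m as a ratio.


Duration 1: 405 minutes
Duration 2: 285 minutes
Ratio = 405:285
GCD = 15
Simplified = 27:19
As a decimal: 27/19 ≈ 1.42

27:19 (1.42)


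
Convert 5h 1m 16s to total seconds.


18076 seconds

Hours: 5 × 3600 = 18000
Minutes: 1 × 60 = 60
Seconds: 16
Total = 18000 + 60 + 16 = 18076


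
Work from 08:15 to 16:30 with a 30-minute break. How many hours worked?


Total time = (16×60+30) - (8×60+15)
= 990 - 495 = 495 min
Minus break: 495 - 30 = 465 min
= 7h 45m

7h 45m (465 minutes)


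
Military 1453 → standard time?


2:53 PM

Hour: 14
14 - 12 = 2 → PM


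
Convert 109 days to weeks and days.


15 weeks 4 days

Weeks: 109 ÷ 7 = 15 remainder 4


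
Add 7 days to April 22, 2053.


Start: April 22, 2053
Add 7 days
April 22 + 7 = April 29, 2053

April 29, 2053


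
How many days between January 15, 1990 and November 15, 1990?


From January 15, 1990 to November 15, 1990
Rest of January 1990: 31 - 15 = 16
Full months: February 1990 28, March 31, April 30, May 31, June 30, July 31, August 31, September 30, October 31
Days into November 1990: 15
Total = 16 + 28 + 31 + 30 + 31 + 30 + 31 + 31 + 30 + 31 + 15 = 304 days

304 days


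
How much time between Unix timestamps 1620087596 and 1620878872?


Difference = 1620878872 - 1620087596 = 791276 seconds
In hours: 791276 / 3600 ≈ 219.8
In days: 791276 / 86400 ≈ 9.16

791276 seconds (219.8 hours / 9.16 days)


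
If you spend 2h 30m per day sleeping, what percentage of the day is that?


Time: 150 minutes
Day: 1440 minutes
Percentage = (150/1440) × 100 ≈ 10.4%

10.4%


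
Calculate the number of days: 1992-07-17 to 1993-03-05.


From July 17, 1992 to March 5, 1993
Rest of July 1992: 31 - 17 = 14
Full months: August 31, September 30, October 31, November 30, December 31, January 31, February 1993 28
Days into March 1993: 5
Total = 14 + 31 + 30 + 31 + 30 + 31 + 31 + 28 + 5 = 231 days

231 days


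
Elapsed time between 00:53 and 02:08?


1h 15m

End time in minutes: 2×60 + 8 = 128
Start time in minutes: 0×60 + 53 = 53
Difference = 128 - 53 = 75 minutes
= 1 hours 15 minutes


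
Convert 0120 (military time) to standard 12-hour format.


1:20 AM

Hour: 1
1 < 12 → AM


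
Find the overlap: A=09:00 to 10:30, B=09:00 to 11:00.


Meeting A: 540-630 (in minutes from midnight)
Meeting B: 540-660
Overlap start = max(540, 540) = 540
Overlap end = min(630, 660) = 630
Overlap = max(0, 630 - 540) = 90 min

90 minutes


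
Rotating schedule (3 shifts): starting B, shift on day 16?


Shifts: A, B, C
Start: B (index 1)
Day 16: (1 + 16 - 1) mod 3
= 16 mod 3
= 1
Index 1 → shift B

Shift B


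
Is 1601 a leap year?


Rules: divisible by 4 AND (not by 100 OR by 400)
1601 ÷ 4 = 400 remainder 1 → not divisible by 4
Not divisible by 4 → not a leap year

No


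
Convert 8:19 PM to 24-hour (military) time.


20:19

Input: 8:19 PM
PM: 8 + 12 = 20


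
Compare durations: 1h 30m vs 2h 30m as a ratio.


Duration 1: 90 minutes
Duration 2: 150 minutes
Ratio = 90:150
GCD = 30
Simplified = 3:5
As a decimal: 3/5 = 0.60

3:5 (0.60)


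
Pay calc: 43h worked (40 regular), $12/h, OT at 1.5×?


Regular: 40h × $12 = $480.00
Overtime: 43 - 40 = 3h
OT pay: 3h × $12 × 1.5 = $54.00
Total = $480.00 + $54.00 = $534.00

$534.00


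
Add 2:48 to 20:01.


22:49

Start: 1201 minutes from midnight
Add: 168 minutes
Total: 1369 minutes
Hours: 1369 ÷ 60 = 22 remainder 49


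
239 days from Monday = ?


Start: Monday (index 0)
(0 + 239) mod 7
= 239 mod 7
= 1
Index 1 → Tuesday

Tuesday


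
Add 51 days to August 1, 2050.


Start: August 1, 2050
Add 51 days
August 1 → September 1: 31 - 1 + 1 = 31 days (51 - 31 = 20 left)
September 1 + 20 = September 21, 2050

September 21, 2050


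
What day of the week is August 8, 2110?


Friday

Zeller's congruence:
q=8, m=8, k=10, j=21
h = (8 + ⌊13×9/5⌋ + 10 + ⌊10/4⌋ + ⌊21/4⌋ - 2×21) mod 7
= (8 + 23 + 10 + 2 + 5 - 42) mod 7
= 6 mod 7 = 6
h=6 → Friday


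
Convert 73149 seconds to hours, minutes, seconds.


Hours: 73149 ÷ 3600 = 20 remainder 1149
Minutes: 1149 ÷ 60 = 19 remainder 9
Seconds: 9

20h 19m 9s


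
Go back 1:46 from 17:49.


16:03

Start: 1069 minutes from midnight
Subtract: 106 minutes
Remaining: 1069 - 106 = 963
Hours: 16, Minutes: 3


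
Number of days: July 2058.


Month: July (month 7)
July has 31 days

31 days


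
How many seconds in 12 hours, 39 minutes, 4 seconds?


45544 seconds

Hours: 12 × 3600 = 43200
Minutes: 39 × 60 = 2340
Seconds: 4
Total = 43200 + 2340 + 4 = 45544


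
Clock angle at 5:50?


125.0°

Hour hand = 5×30 + 50×0.5 = 175.0°
Minute hand = 50×6 = 300°
Difference = |175.0 - 300| = 125.0°


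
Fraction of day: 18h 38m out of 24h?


0.7764 (77.64%)

Total minutes: 18×60 + 38 = 1118
Day = 24×60 = 1440 minutes
Fraction = 1118/1440 ≈ 0.7764
As a percentage: 1118/1440 × 100 ≈ 77.64%


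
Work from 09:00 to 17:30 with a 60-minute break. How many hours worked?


Total time = (17×60+30) - (9×60+0)
= 1050 - 540 = 510 min
Minus break: 510 - 60 = 450 min
= 7h 30m

7h 30m (450 minutes)


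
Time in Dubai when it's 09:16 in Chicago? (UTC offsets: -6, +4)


19:16

Time difference = UTC+4 - UTC-6 = +10 hours
New hour = (9 + 10) mod 24
= 19 mod 24 = 19
Minutes unchanged → 19:16


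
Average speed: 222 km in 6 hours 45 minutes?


32.9 km/h

Distance: 222 km
Time: 6h 45m = 405 min = 405/60 = 27/4 hours
Speed = 222 ÷ (27/4) = 222 × 4 / 27 = 888/27 ≈ 32.9 km/h


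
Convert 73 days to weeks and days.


Weeks: 73 ÷ 7 = 10 remainder 3

10 weeks 3 days


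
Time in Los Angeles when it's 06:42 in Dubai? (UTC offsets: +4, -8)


18:42 (previous day)

Time difference = UTC-8 - UTC+4 = -12 hours
New hour = (6 -12) mod 24
= -6 mod 24 = 18
Minutes unchanged → 18:42; -6 < 0 → previous day


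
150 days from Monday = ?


Start: Monday (index 0)
(0 + 150) mod 7
= 150 mod 7
= 3
Index 3 → Thursday

Thursday


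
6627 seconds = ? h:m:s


Hours: 6627 ÷ 3600 = 1 remainder 3027
Minutes: 3027 ÷ 60 = 50 remainder 27
Seconds: 27

1h 50m 27s


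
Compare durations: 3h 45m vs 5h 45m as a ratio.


Duration 1: 225 minutes
Duration 2: 345 minutes
Ratio = 225:345
GCD = 15
Simplified = 15:23
As a decimal: 15/23 ≈ 0.65

15:23 (0.65)


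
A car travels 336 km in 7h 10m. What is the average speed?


Distance: 336 km
Time: 7h 10m = 430 min = 430/60 = 43/6 hours
Speed = 336 ÷ (43/6) = 336 × 6 / 43 = 2016/43 ≈ 46.9 km/h

46.9 km/h


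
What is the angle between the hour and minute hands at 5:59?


174.5°

Hour hand = 5×30 + 59×0.5 = 179.5°
Minute hand = 59×6 = 354°
Difference = |179.5 - 354| = 174.5°


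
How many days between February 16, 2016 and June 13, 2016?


118 days

From February 16, 2016 to June 13, 2016
Rest of February 2016: 29 - 16 = 13
Full months: March 31, April 30, May 31
Days into June 2016: 13
Total = 13 + 31 + 30 + 31 + 13 = 118 days


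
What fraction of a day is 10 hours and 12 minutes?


0.4250 (42.50%)

Total minutes: 10×60 + 12 = 612
Day = 24×60 = 1440 minutes
Fraction = 612/1440 = 0.4250
As a percentage: 612/1440 × 100 = 42.50%


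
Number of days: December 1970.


31 days

Month: December (month 12)
December has 31 days


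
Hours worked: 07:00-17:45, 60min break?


9h 45m (585 minutes)

Total time = (17×60+45) - (7×60+0)
= 1065 - 420 = 645 min
Minus break: 645 - 60 = 585 min
= 9h 45m


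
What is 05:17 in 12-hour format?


Hour: 5
5 < 12 → AM

5:17 AM


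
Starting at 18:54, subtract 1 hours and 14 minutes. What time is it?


Start: 1134 minutes from midnight
Subtract: 74 minutes
Remaining: 1134 - 74 = 1060
Hours: 17, Minutes: 40

17:40


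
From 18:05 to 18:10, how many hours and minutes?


End time in minutes: 18×60 + 10 = 1090
Start time in minutes: 18×60 + 5 = 1085
Difference = 1090 - 1085 = 5 minutes
= 0 hours 5 minutes

0h 5m


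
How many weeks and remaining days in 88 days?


12 weeks 4 days

Weeks: 88 ÷ 7 = 12 remainder 4


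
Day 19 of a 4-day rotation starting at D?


Shifts: A, B, C, D
Start: D (index 3)
Day 19: (3 + 19 - 1) mod 4
= 21 mod 4
= 1
Index 1 → shift B

Shift B


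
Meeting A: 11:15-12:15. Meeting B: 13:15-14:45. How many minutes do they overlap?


0 minutes

Meeting A: 675-735 (in minutes from midnight)
Meeting B: 795-885
Overlap start = max(675, 795) = 795
Overlap end = min(735, 885) = 735
Overlap = max(0, 735 - 795) = 0 min


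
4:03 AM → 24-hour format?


04:03

Input: 4:03 AM
AM hour stays: 4


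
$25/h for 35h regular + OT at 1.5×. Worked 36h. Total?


$912.50

Regular: 35h × $25 = $875.00
Overtime: 36 - 35 = 1h
OT pay: 1h × $25 × 1.5 = $37.50
Total = $875.00 + $37.50 = $912.50


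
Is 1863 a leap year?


Rules: divisible by 4 AND (not by 100 OR by 400)
1863 ÷ 4 = 465 remainder 3 → not divisible by 4
Not divisible by 4 → not a leap year

No


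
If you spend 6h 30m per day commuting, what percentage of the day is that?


Time: 390 minutes
Day: 1440 minutes
Percentage = (390/1440) × 100 ≈ 27.1%

27.1%


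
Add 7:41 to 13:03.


Start: 783 minutes from midnight
Add: 461 minutes
Total: 1244 minutes
Hours: 1244 ÷ 60 = 20 remainder 44

20:44


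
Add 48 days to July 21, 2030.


Start: July 21, 2030
Add 48 days
July 21 → August 1: 31 - 21 + 1 = 11 days (48 - 11 = 37 left)
August 1 → September 1: 31 - 1 + 1 = 31 days (37 - 31 = 6 left)
September 1 + 6 = September 7, 2030

September 7, 2030


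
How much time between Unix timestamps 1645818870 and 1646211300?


Difference = 1646211300 - 1645818870 = 392430 seconds
In hours: 392430 / 3600 ≈ 109.0
In days: 392430 / 86400 ≈ 4.54

392430 seconds (109.0 hours / 4.54 days)


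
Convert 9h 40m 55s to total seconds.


Hours: 9 × 3600 = 32400
Minutes: 40 × 60 = 2400
Seconds: 55
Total = 32400 + 2400 + 55 = 34855

34855 seconds


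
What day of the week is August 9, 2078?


Zeller's congruence:
q=9, m=8, k=78, j=20
h = (9 + ⌊13×9/5⌋ + 78 + ⌊78/4⌋ + ⌊20/4⌋ - 2×20) mod 7
= (9 + 23 + 78 + 19 + 5 - 40) mod 7
= 94 mod 7 = 3
h=3 → Tuesday

Tuesday


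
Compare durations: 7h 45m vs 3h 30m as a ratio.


Duration 1: 465 minutes
Duration 2: 210 minutes
Ratio = 465:210
GCD = 15
Simplified = 31:14
As a decimal: 31/14 ≈ 2.21

31:14 (2.21)


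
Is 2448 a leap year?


Rules: divisible by 4 AND (not by 100 OR by 400)
2448 ÷ 4 = 612 exactly → divisible by 4
2448 ÷ 100 = 24 remainder 48 → not divisible by 100
Divisible by 4 but not by 100 → leap year

Yes


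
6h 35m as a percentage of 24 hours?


Total minutes: 6×60 + 35 = 395
Day = 24×60 = 1440 minutes
Fraction = 395/1440 ≈ 0.2743
As a percentage: 395/1440 × 100 ≈ 27.43%

0.2743 (27.43%)


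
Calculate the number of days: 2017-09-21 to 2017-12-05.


From September 21, 2017 to December 5, 2017
Rest of September 2017: 30 - 21 = 9
Full months: October 31, November 30
Days into December 2017: 5
Total = 9 + 31 + 30 + 5 = 75 days

75 days


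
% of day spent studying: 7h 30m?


31.3%

Time: 450 minutes
Day: 1440 minutes
Percentage = (450/1440) × 100 ≈ 31.3%


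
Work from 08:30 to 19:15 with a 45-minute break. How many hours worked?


10h 0m (600 minutes)

Total time = (19×60+15) - (8×60+30)
= 1155 - 510 = 645 min
Minus break: 645 - 45 = 600 min
= 10h 0m


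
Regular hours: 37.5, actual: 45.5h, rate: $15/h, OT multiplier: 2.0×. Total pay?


Regular: 37.5h × $15 = $562.50
Overtime: 45.5 - 37.5 = 8.0h
OT pay: 8.0h × $15 × 2.0 = $240.00
Total = $562.50 + $240.00 = $802.50

$802.50


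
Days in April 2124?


Month: April (month 4)
April has 30 days

30 days


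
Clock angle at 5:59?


174.5°

Hour hand = 5×30 + 59×0.5 = 179.5°
Minute hand = 59×6 = 354°
Difference = |179.5 - 354| = 174.5°


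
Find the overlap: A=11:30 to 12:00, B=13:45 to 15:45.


0 minutes

Meeting A: 690-720 (in minutes from midnight)
Meeting B: 825-945
Overlap start = max(690, 825) = 825
Overlap end = min(720, 945) = 720
Overlap = max(0, 720 - 825) = 0 min


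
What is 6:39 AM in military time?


06:39

Input: 6:39 AM
AM hour stays: 6


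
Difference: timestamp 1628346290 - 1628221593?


Difference = 1628346290 - 1628221593 = 124697 seconds
In hours: 124697 / 3600 ≈ 34.6
In days: 124697 / 86400 ≈ 1.44

124697 seconds (34.6 hours / 1.44 days)


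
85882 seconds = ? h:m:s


Hours: 85882 ÷ 3600 = 23 remainder 3082
Minutes: 3082 ÷ 60 = 51 remainder 22
Seconds: 22

23h 51m 22s


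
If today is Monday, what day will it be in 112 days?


Start: Monday (index 0)
(0 + 112) mod 7
= 112 mod 7
= 0
Index 0 → Monday

Monday


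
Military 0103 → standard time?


Hour: 1
1 < 12 → AM

1:03 AM


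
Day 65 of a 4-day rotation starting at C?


Shift C

Shifts: A, B, C, D
Start: C (index 2)
Day 65: (2 + 65 - 1) mod 4
= 66 mod 4
= 2
Index 2 → shift C


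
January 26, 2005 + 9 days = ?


February 4, 2005

Start: January 26, 2005
Add 9 days
January 26 → February 1: 31 - 26 + 1 = 6 days (9 - 6 = 3 left)
February 1 + 3 = February 4, 2005


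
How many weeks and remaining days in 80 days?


Weeks: 80 ÷ 7 = 11 remainder 3

11 weeks 3 days


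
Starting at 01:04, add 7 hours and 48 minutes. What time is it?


Start: 64 minutes from midnight
Add: 468 minutes
Total: 532 minutes
Hours: 532 ÷ 60 = 8 remainder 52

08:52


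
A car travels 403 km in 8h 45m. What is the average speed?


Distance: 403 km
Time: 8h 45m = 525 min = 525/60 = 35/4 hours
Speed = 403 ÷ (35/4) = 403 × 4 / 35 = 1612/35 ≈ 46.1 km/h

46.1 km/h


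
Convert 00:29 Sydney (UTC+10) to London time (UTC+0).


14:29 (previous day)

Time difference = UTC+0 - UTC+10 = -10 hours
New hour = (0 -10) mod 24
= -10 mod 24 = 14
Minutes unchanged → 14:29; -10 < 0 → previous day


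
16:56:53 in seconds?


61013 seconds

Hours: 16 × 3600 = 57600
Minutes: 56 × 60 = 3360
Seconds: 53
Total = 57600 + 3360 + 53 = 61013


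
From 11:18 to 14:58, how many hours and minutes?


End time in minutes: 14×60 + 58 = 898
Start time in minutes: 11×60 + 18 = 678
Difference = 898 - 678 = 220 minutes
= 3 hours 40 minutes

3h 40m


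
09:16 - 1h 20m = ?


07:56

Start: 556 minutes from midnight
Subtract: 80 minutes
Remaining: 556 - 80 = 476
Hours: 7, Minutes: 56


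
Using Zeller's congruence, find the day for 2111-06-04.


Thursday

Zeller's congruence:
q=4, m=6, k=11, j=21
h = (4 + ⌊13×7/5⌋ + 11 + ⌊11/4⌋ + ⌊21/4⌋ - 2×21) mod 7
= (4 + 18 + 11 + 2 + 5 - 42) mod 7
= -2 mod 7 = 5
h=5 → Thursday


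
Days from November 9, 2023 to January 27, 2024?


79 days

From November 9, 2023 to January 27, 2024
Rest of November 2023: 30 - 9 = 21
Full months: December 31
Days into January 2024: 27
Total = 21 + 31 + 27 = 79 days


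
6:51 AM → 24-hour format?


06:51

Input: 6:51 AM
AM hour stays: 6


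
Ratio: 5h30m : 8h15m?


2:3 (0.67)

Duration 1: 330 minutes
Duration 2: 495 minutes
Ratio = 330:495
GCD = 165
Simplified = 2:3
As a decimal: 2/3 ≈ 0.67


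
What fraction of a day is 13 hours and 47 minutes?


0.5743 (57.43%)

Total minutes: 13×60 + 47 = 827
Day = 24×60 = 1440 minutes
Fraction = 827/1440 ≈ 0.5743
As a percentage: 827/1440 × 100 ≈ 57.43%


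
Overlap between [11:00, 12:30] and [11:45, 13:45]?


Meeting A: 660-750 (in minutes from midnight)
Meeting B: 705-825
Overlap start = max(660, 705) = 705
Overlap end = min(750, 825) = 750
Overlap = max(0, 750 - 705) = 45 min

45 minutes


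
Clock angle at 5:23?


23.5°

Hour hand = 5×30 + 23×0.5 = 161.5°
Minute hand = 23×6 = 138°
Difference = |161.5 - 138| = 23.5°


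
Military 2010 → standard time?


Hour: 20
20 - 12 = 8 → PM

8:10 PM


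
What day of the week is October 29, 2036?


Zeller's congruence:
q=29, m=10, k=36, j=20
h = (29 + ⌊13×11/5⌋ + 36 + ⌊36/4⌋ + ⌊20/4⌋ - 2×20) mod 7
= (29 + 28 + 36 + 9 + 5 - 40) mod 7
= 67 mod 7 = 4
h=4 → Wednesday

Wednesday


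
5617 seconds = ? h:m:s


1h 33m 37s

Hours: 5617 ÷ 3600 = 1 remainder 2017
Minutes: 2017 ÷ 60 = 33 remainder 37
Seconds: 37


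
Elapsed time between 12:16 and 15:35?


3h 19m

End time in minutes: 15×60 + 35 = 935
Start time in minutes: 12×60 + 16 = 736
Difference = 935 - 736 = 199 minutes
= 3 hours 19 minutes


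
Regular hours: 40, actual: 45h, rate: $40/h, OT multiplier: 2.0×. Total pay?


$2000.00

Regular: 40h × $40 = $1600.00
Overtime: 45 - 40 = 5h
OT pay: 5h × $40 × 2.0 = $400.00
Total = $1600.00 + $400.00 = $2000.00


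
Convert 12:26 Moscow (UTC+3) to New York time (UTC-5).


04:26

Time difference = UTC-5 - UTC+3 = -8 hours
New hour = (12 -8) mod 24
= 4 mod 24 = 4
Minutes unchanged → 04:26


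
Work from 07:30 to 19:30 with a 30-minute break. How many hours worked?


11h 30m (690 minutes)

Total time = (19×60+30) - (7×60+30)
= 1170 - 450 = 720 min
Minus break: 720 - 30 = 690 min
= 11h 30m


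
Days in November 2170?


Month: November (month 11)
November has 30 days

30 days


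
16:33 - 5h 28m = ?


Start: 993 minutes from midnight
Subtract: 328 minutes
Remaining: 993 - 328 = 665
Hours: 11, Minutes: 5

11:05


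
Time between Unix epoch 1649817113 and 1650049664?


232551 seconds (64.6 hours / 2.69 days)

Difference = 1650049664 - 1649817113 = 232551 seconds
In hours: 232551 / 3600 ≈ 64.6
In days: 232551 / 86400 ≈ 2.69


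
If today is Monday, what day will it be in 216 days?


Start: Monday (index 0)
(0 + 216) mod 7
= 216 mod 7
= 6
Index 6 → Sunday

Sunday


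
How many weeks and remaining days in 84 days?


Weeks: 84 ÷ 7 = 12 remainder 0

12 weeks 0 days


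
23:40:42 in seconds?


85242 seconds

Hours: 23 × 3600 = 82800
Minutes: 40 × 60 = 2400
Seconds: 42
Total = 82800 + 2400 + 42 = 85242


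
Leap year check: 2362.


Rules: divisible by 4 AND (not by 100 OR by 400)
2362 ÷ 4 = 590 remainder 2 → not divisible by 4
Not divisible by 4 → not a leap year

No


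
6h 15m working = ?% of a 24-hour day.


26.0%

Time: 375 minutes
Day: 1440 minutes
Percentage = (375/1440) × 100 ≈ 26.0%


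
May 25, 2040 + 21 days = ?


June 15, 2040

Start: May 25, 2040
Add 21 days
May 25 → June 1: 31 - 25 + 1 = 7 days (21 - 7 = 14 left)
June 1 + 14 = June 15, 2040


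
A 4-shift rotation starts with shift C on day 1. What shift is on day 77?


Shifts: A, B, C, D
Start: C (index 2)
Day 77: (2 + 77 - 1) mod 4
= 78 mod 4
= 2
Index 2 → shift C

Shift C


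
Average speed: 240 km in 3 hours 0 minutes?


80.0 km/h

Distance: 240 km
Time: 3 hours
Speed = 240 / 3 = 80.0 km/h


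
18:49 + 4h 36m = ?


Start: 1129 minutes from midnight
Add: 276 minutes
Total: 1405 minutes
Hours: 1405 ÷ 60 = 23 remainder 25

23:25


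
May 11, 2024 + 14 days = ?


Start: May 11, 2024
Add 14 days
May 11 + 14 = May 25, 2024

May 25, 2024


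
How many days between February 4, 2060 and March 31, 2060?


56 days

From February 4, 2060 to March 31, 2060
Rest of February 2060: 29 - 4 = 25
Days into March 2060: 31
Total = 25 + 31 = 56 days


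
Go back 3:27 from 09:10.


05:43

Start: 550 minutes from midnight
Subtract: 207 minutes
Remaining: 550 - 207 = 343
Hours: 5, Minutes: 43


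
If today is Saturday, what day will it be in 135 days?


Start: Saturday (index 5)
(5 + 135) mod 7
= 140 mod 7
= 0
Index 0 → Monday

Monday


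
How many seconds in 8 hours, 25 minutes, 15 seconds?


30315 seconds

Hours: 8 × 3600 = 28800
Minutes: 25 × 60 = 1500
Seconds: 15
Total = 28800 + 1500 + 15 = 30315


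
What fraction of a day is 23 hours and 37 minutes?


0.9840 (98.40%)

Total minutes: 23×60 + 37 = 1417
Day = 24×60 = 1440 minutes
Fraction = 1417/1440 ≈ 0.9840
As a percentage: 1417/1440 × 100 ≈ 98.40%


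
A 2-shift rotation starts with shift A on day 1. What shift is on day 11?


Shift A

Shifts: A, B
Start: A (index 0)
Day 11: (0 + 11 - 1) mod 2
= 10 mod 2
= 0
Index 0 → shift A


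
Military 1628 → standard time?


Hour: 16
16 - 12 = 4 → PM

4:28 PM


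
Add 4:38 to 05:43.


10:21

Start: 343 minutes from midnight
Add: 278 minutes
Total: 621 minutes
Hours: 621 ÷ 60 = 10 remainder 21


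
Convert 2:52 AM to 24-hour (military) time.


Input: 2:52 AM
AM hour stays: 2

02:52


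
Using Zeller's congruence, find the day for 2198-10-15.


Monday

Zeller's congruence:
q=15, m=10, k=98, j=21
h = (15 + ⌊13×11/5⌋ + 98 + ⌊98/4⌋ + ⌊21/4⌋ - 2×21) mod 7
= (15 + 28 + 98 + 24 + 5 - 42) mod 7
= 128 mod 7 = 2
h=2 → Monday


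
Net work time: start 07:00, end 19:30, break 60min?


Total time = (19×60+30) - (7×60+0)
= 1170 - 420 = 750 min
Minus break: 750 - 60 = 690 min
= 11h 30m

11h 30m (690 minutes)


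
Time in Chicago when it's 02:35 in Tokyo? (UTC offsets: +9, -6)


11:35 (previous day)

Time difference = UTC-6 - UTC+9 = -15 hours
New hour = (2 -15) mod 24
= -13 mod 24 = 11
Minutes unchanged → 11:35; -13 < 0 → previous day


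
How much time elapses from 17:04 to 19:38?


2h 34m

End time in minutes: 19×60 + 38 = 1178
Start time in minutes: 17×60 + 4 = 1024
Difference = 1178 - 1024 = 154 minutes
= 2 hours 34 minutes


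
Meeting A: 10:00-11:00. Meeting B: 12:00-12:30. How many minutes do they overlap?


Meeting A: 600-660 (in minutes from midnight)
Meeting B: 720-750
Overlap start = max(600, 720) = 720
Overlap end = min(660, 750) = 660
Overlap = max(0, 660 - 720) = 0 min

0 minutes


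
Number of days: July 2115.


Month: July (month 7)
July has 31 days

31 days


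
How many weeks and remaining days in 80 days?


Weeks: 80 ÷ 7 = 11 remainder 3

11 weeks 3 days


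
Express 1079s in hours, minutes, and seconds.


0h 17m 59s

Hours: 1079 ÷ 3600 = 0 remainder 1079
Minutes: 1079 ÷ 60 = 17 remainder 59
Seconds: 59


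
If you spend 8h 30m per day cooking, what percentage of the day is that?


35.4%

Time: 510 minutes
Day: 1440 minutes
Percentage = (510/1440) × 100 ≈ 35.4%


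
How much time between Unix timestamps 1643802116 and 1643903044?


Difference = 1643903044 - 1643802116 = 100928 seconds
In hours: 100928 / 3600 ≈ 28.0
In days: 100928 / 86400 ≈ 1.17

100928 seconds (28.0 hours / 1.17 days)


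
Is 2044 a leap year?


Rules: divisible by 4 AND (not by 100 OR by 400)
2044 ÷ 4 = 511 exactly → divisible by 4
2044 ÷ 100 = 20 remainder 44 → not divisible by 100
Divisible by 4 but not by 100 → leap year

Yes


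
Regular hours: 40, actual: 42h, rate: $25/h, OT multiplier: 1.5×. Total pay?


Regular: 40h × $25 = $1000.00
Overtime: 42 - 40 = 2h
OT pay: 2h × $25 × 1.5 = $75.00
Total = $1000.00 + $75.00 = $1075.00

$1075.00


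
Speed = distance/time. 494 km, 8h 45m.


Distance: 494 km
Time: 8h 45m = 525 min = 525/60 = 35/4 hours
Speed = 494 ÷ (35/4) = 494 × 4 / 35 = 1976/35 ≈ 56.5 km/h

56.5 km/h


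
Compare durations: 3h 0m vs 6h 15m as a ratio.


12:25 (0.48)

Duration 1: 180 minutes
Duration 2: 375 minutes
Ratio = 180:375
GCD = 15
Simplified = 12:25
As a decimal: 12/25 = 0.48


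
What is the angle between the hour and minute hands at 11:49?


Hour hand = 11×30 + 49×0.5 = 354.5°
Minute hand = 49×6 = 294°
Difference = |354.5 - 294| = 60.5°

60.5°


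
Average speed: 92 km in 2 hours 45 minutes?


33.5 km/h

Distance: 92 km
Time: 2h 45m = 165 min = 165/60 = 11/4 hours
Speed = 92 ÷ (11/4) = 92 × 4 / 11 = 368/11 ≈ 33.5 km/h


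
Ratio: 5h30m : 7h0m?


11:14 (0.79)

Duration 1: 330 minutes
Duration 2: 420 minutes
Ratio = 330:420
GCD = 30
Simplified = 11:14
As a decimal: 11/14 ≈ 0.79


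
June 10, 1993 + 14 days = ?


June 24, 1993

Start: June 10, 1993
Add 14 days
June 10 + 14 = June 24, 1993


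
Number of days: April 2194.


30 days

Month: April (month 4)
April has 30 days


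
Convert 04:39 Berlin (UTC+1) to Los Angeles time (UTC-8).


Time difference = UTC-8 - UTC+1 = -9 hours
New hour = (4 -9) mod 24
= -5 mod 24 = 19
Minutes unchanged → 19:39; -5 < 0 → previous day

19:39 (previous day)


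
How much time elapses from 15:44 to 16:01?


End time in minutes: 16×60 + 1 = 961
Start time in minutes: 15×60 + 44 = 944
Difference = 961 - 944 = 17 minutes
= 0 hours 17 minutes

0h 17m


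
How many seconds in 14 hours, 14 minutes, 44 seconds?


Hours: 14 × 3600 = 50400
Minutes: 14 × 60 = 840
Seconds: 44
Total = 50400 + 840 + 44 = 51284

51284 seconds


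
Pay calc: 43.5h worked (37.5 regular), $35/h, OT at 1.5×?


$1627.50

Regular: 37.5h × $35 = $1312.50
Overtime: 43.5 - 37.5 = 6.0h
OT pay: 6.0h × $35 × 1.5 = $315.00
Total = $1312.50 + $315.00 = $1627.50


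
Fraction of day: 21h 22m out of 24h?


0.8903 (89.03%)

Total minutes: 21×60 + 22 = 1282
Day = 24×60 = 1440 minutes
Fraction = 1282/1440 ≈ 0.8903
As a percentage: 1282/1440 × 100 ≈ 89.03%


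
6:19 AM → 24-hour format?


Input: 6:19 AM
AM hour stays: 6

06:19


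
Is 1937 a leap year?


Rules: divisible by 4 AND (not by 100 OR by 400)
1937 ÷ 4 = 484 remainder 1 → not divisible by 4
Not divisible by 4 → not a leap year

No


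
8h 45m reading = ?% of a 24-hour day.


36.5%

Time: 525 minutes
Day: 1440 minutes
Percentage = (525/1440) × 100 ≈ 36.5%


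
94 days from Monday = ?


Thursday

Start: Monday (index 0)
(0 + 94) mod 7
= 94 mod 7
= 3
Index 3 → Thursday


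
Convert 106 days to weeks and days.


Weeks: 106 ÷ 7 = 15 remainder 1

15 weeks 1 days


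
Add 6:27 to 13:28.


Start: 808 minutes from midnight
Add: 387 minutes
Total: 1195 minutes
Hours: 1195 ÷ 60 = 19 remainder 55

19:55


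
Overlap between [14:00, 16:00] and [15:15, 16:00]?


45 minutes

Meeting A: 840-960 (in minutes from midnight)
Meeting B: 915-960
Overlap start = max(840, 915) = 915
Overlap end = min(960, 960) = 960
Overlap = max(0, 960 - 915) = 45 min


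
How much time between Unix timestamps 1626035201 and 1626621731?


Difference = 1626621731 - 1626035201 = 586530 seconds
In hours: 586530 / 3600 ≈ 162.9
In days: 586530 / 86400 ≈ 6.79

586530 seconds (162.9 hours / 6.79 days)


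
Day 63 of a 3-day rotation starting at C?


Shift B

Shifts: A, B, C
Start: C (index 2)
Day 63: (2 + 63 - 1) mod 3
= 64 mod 3
= 1
Index 1 → shift B


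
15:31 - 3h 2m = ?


12:29

Start: 931 minutes from midnight
Subtract: 182 minutes
Remaining: 931 - 182 = 749
Hours: 12, Minutes: 29


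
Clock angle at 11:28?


Hour hand = 11×30 + 28×0.5 = 344.0°
Minute hand = 28×6 = 168°
Difference = |344.0 - 168| = 176.0°

176.0°


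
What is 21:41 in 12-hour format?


9:41 PM

Hour: 21
21 - 12 = 9 → PM


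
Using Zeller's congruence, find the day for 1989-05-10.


Zeller's congruence:
q=10, m=5, k=89, j=19
h = (10 + ⌊13×6/5⌋ + 89 + ⌊89/4⌋ + ⌊19/4⌋ - 2×19) mod 7
= (10 + 15 + 89 + 22 + 4 - 38) mod 7
= 102 mod 7 = 4
h=4 → Wednesday

Wednesday
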